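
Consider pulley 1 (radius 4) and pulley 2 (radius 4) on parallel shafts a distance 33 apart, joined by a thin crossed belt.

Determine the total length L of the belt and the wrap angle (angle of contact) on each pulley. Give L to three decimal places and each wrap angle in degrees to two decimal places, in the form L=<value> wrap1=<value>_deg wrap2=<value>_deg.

crossed belt: β = asin((r1+r2)/C) = asin(8/33) = 14.0297°
wrap1 = wrap2 = π + 2β = 208.0593°
tangent length = C·cosβ = 32.0156
L = (r1+r2)·wrap + 2·C·cosβ = 8·3.6313 + 2·32.0156 = 93.0818

L=93.082 wrap1=208.06_deg wrap2=208.06_deg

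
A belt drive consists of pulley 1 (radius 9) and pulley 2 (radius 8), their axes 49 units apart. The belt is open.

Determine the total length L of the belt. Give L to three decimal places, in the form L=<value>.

open belt: β = asin((r2−r1)/C) = asin(-1/49) = -1.1694°
wrap1 = π − 2β = 182.3388°
wrap2 = π + 2β = 177.6612°
tangent length = C·cosβ = 48.9898
L = r1·wrap1 + r2·wrap2 + 2·C·cosβ = 9·3.1824 + 8·3.1008 + 2·48.9898 = 151.4275

L=151.427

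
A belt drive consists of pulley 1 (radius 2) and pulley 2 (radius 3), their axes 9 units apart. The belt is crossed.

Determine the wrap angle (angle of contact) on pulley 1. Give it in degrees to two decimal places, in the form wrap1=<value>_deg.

wrap1=247.50_deg

crossed belt: β = asin((r1+r2)/C) = asin(5/9) = 33.7490°
wrap1 = wrap2 = π + 2β = 247.4980°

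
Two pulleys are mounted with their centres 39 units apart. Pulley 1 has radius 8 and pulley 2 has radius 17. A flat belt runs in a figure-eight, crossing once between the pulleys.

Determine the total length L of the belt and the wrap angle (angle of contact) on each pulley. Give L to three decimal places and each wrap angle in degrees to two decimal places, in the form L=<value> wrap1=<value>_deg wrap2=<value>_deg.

L=173.198 wrap1=259.74_deg wrap2=259.74_deg

crossed belt: β = asin((r1+r2)/C) = asin(25/39) = 39.8683°
wrap1 = wrap2 = π + 2β = 259.7367°
tangent length = C·cosβ = 29.9333
L = (r1+r2)·wrap + 2·C·cosβ = 25·4.5333 + 2·29.9333 = 173.1980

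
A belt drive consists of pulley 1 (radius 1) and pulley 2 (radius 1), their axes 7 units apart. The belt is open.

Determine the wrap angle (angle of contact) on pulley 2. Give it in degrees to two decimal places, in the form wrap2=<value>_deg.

wrap2=180.00_deg

open belt: β = asin((r2−r1)/C) = asin(0/7) = 0.0000°
wrap1 = π − 2β = 180.0000°
wrap2 = π + 2β = 180.0000°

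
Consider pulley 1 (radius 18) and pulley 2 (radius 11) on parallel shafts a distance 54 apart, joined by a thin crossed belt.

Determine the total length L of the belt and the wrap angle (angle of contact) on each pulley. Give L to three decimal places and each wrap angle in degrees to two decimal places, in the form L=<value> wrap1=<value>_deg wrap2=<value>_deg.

crossed belt: β = asin((r1+r2)/C) = asin(29/54) = 32.4822°
wrap1 = wrap2 = π + 2β = 244.9643°
tangent length = C·cosβ = 45.5522
L = (r1+r2)·wrap + 2·C·cosβ = 29·4.2754 + 2·45.5522 = 215.0919

L=215.092 wrap1=244.96_deg wrap2=244.96_deg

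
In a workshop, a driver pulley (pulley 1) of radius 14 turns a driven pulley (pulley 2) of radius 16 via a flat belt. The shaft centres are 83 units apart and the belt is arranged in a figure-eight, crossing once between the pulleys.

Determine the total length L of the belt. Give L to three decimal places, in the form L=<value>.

L=271.214

crossed belt: β = asin((r1+r2)/C) = asin(30/83) = 21.1890°
wrap1 = wrap2 = π + 2β = 222.3780°
tangent length = C·cosβ = 77.3886
L = (r1+r2)·wrap + 2·C·cosβ = 30·3.8812 + 2·77.3886 = 271.2141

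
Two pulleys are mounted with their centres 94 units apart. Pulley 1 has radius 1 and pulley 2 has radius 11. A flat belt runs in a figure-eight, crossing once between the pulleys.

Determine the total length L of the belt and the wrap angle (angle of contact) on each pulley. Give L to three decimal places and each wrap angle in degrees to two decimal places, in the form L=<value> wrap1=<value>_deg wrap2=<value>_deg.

L=227.233 wrap1=194.67_deg wrap2=194.67_deg

crossed belt: β = asin((r1+r2)/C) = asin(12/94) = 7.3344°
wrap1 = wrap2 = π + 2β = 194.6687°
tangent length = C·cosβ = 93.2309
L = (r1+r2)·wrap + 2·C·cosβ = 12·3.3976 + 2·93.2309 = 227.2331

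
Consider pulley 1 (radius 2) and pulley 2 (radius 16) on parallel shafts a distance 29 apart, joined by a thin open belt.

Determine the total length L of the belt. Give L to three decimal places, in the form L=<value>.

L=121.449

open belt: β = asin((r2−r1)/C) = asin(14/29) = 28.8657°
wrap1 = π − 2β = 122.2685°
wrap2 = π + 2β = 237.7315°
tangent length = C·cosβ = 25.3969
L = r1·wrap1 + r2·wrap2 + 2·C·cosβ = 2·2.1340 + 16·4.1492 + 2·25.3969 = 121.4488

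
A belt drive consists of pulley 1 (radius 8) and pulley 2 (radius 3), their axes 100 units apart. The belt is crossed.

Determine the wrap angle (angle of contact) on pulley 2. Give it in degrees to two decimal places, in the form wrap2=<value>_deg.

crossed belt: β = asin((r1+r2)/C) = asin(11/100) = 6.3153°
wrap1 = wrap2 = π + 2β = 192.6306°

wrap2=192.63_deg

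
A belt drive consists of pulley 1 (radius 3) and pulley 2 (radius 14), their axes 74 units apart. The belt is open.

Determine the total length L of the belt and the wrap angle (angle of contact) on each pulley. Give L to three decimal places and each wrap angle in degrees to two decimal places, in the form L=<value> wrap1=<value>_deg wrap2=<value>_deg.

open belt: β = asin((r2−r1)/C) = asin(11/74) = 8.5486°
wrap1 = π − 2β = 162.9028°
wrap2 = π + 2β = 197.0972°
tangent length = C·cosβ = 73.1779
L = r1·wrap1 + r2·wrap2 + 2·C·cosβ = 3·2.8432 + 14·3.4400 + 2·73.1779 = 203.0452

L=203.045 wrap1=162.90_deg wrap2=197.10_deg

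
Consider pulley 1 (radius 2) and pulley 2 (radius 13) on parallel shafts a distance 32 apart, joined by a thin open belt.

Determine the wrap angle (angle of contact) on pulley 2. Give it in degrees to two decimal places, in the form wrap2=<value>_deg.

wrap2=220.21_deg

open belt: β = asin((r2−r1)/C) = asin(11/32) = 20.1055°
wrap1 = π − 2β = 139.7890°
wrap2 = π + 2β = 220.2110°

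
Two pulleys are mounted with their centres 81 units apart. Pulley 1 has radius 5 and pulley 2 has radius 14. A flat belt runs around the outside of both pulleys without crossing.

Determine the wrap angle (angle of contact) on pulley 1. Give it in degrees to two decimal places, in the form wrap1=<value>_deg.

open belt: β = asin((r2−r1)/C) = asin(9/81) = 6.3794°
wrap1 = π − 2β = 167.2413°
wrap2 = π + 2β = 192.7587°

wrap1=167.24_deg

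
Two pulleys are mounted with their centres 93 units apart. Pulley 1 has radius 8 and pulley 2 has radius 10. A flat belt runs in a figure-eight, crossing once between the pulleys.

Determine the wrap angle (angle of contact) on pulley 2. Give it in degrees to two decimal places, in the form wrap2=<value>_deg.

crossed belt: β = asin((r1+r2)/C) = asin(18/93) = 11.1599°
wrap1 = wrap2 = π + 2β = 202.3199°

wrap2=202.32_deg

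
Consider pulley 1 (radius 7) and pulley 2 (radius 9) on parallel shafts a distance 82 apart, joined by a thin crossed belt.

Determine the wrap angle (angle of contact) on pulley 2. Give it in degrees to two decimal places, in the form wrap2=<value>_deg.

crossed belt: β = asin((r1+r2)/C) = asin(16/82) = 11.2518°
wrap1 = wrap2 = π + 2β = 202.5037°

wrap2=202.50_deg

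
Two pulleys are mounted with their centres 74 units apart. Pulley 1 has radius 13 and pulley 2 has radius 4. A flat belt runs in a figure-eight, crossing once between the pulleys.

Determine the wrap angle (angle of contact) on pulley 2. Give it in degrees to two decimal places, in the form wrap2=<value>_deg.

crossed belt: β = asin((r1+r2)/C) = asin(17/74) = 13.2812°
wrap1 = wrap2 = π + 2β = 206.5623°

wrap2=206.56_deg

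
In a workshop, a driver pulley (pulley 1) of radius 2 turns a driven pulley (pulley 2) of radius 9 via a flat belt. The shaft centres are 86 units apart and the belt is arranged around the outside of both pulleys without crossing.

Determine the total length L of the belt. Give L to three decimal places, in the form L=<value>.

open belt: β = asin((r2−r1)/C) = asin(7/86) = 4.6688°
wrap1 = π − 2β = 170.6625°
wrap2 = π + 2β = 189.3375°
tangent length = C·cosβ = 85.7146
L = r1·wrap1 + r2·wrap2 + 2·C·cosβ = 2·2.9786 + 9·3.3046 + 2·85.7146 = 207.1276

L=207.128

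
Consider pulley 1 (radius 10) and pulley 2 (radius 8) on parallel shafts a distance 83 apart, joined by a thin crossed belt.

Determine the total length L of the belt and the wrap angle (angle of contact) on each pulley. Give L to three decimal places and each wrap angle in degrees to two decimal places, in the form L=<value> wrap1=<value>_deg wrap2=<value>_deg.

crossed belt: β = asin((r1+r2)/C) = asin(18/83) = 12.5251°
wrap1 = wrap2 = π + 2β = 205.0502°
tangent length = C·cosβ = 81.0247
L = (r1+r2)·wrap + 2·C·cosβ = 18·3.5788 + 2·81.0247 = 226.4678

L=226.468 wrap1=205.05_deg wrap2=205.05_deg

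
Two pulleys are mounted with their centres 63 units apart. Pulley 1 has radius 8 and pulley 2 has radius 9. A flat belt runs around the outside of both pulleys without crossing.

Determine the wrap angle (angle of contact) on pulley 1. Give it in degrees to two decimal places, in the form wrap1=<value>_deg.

open belt: β = asin((r2−r1)/C) = asin(1/63) = 0.9095°
wrap1 = π − 2β = 178.1810°
wrap2 = π + 2β = 181.8190°

wrap1=178.18_deg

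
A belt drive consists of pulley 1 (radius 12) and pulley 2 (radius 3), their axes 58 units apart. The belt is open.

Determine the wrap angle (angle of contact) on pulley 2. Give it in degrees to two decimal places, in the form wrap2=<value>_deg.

open belt: β = asin((r2−r1)/C) = asin(-9/58) = -8.9268°
wrap1 = π − 2β = 197.8536°
wrap2 = π + 2β = 162.1464°

wrap2=162.15_deg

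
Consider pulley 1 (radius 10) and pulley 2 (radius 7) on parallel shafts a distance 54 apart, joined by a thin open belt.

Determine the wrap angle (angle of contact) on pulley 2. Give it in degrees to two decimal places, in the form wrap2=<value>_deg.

open belt: β = asin((r2−r1)/C) = asin(-3/54) = -3.1847°
wrap1 = π − 2β = 186.3695°
wrap2 = π + 2β = 173.6305°

wrap2=173.63_deg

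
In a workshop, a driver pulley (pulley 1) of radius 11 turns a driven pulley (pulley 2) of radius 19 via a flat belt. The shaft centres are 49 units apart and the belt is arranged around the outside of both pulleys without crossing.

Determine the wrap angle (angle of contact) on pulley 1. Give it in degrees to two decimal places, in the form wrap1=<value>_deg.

open belt: β = asin((r2−r1)/C) = asin(8/49) = 9.3965°
wrap1 = π − 2β = 161.2070°
wrap2 = π + 2β = 198.7930°

wrap1=161.21_deg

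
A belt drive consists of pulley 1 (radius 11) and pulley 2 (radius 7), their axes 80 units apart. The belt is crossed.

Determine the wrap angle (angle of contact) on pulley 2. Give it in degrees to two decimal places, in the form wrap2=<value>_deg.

crossed belt: β = asin((r1+r2)/C) = asin(18/80) = 13.0029°
wrap1 = wrap2 = π + 2β = 206.0058°

wrap2=206.01_deg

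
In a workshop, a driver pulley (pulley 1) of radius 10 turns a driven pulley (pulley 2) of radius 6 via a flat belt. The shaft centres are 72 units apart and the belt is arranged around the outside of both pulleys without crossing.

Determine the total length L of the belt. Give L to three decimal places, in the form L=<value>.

open belt: β = asin((r2−r1)/C) = asin(-4/72) = -3.1847°
wrap1 = π − 2β = 186.3695°
wrap2 = π + 2β = 173.6305°
tangent length = C·cosβ = 71.8888
L = r1·wrap1 + r2·wrap2 + 2·C·cosβ = 10·3.2528 + 6·3.0304 + 2·71.8888 = 194.4878

L=194.488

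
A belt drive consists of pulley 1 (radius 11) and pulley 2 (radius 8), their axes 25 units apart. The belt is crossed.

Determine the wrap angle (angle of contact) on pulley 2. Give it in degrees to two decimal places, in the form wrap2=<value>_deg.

wrap2=278.93_deg

crossed belt: β = asin((r1+r2)/C) = asin(19/25) = 49.4642°
wrap1 = wrap2 = π + 2β = 278.9284°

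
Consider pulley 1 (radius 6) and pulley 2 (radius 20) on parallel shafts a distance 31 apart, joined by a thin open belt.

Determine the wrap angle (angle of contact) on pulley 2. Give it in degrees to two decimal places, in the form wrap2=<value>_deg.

open belt: β = asin((r2−r1)/C) = asin(14/31) = 26.8472°
wrap1 = π − 2β = 126.3056°
wrap2 = π + 2β = 233.6944°

wrap2=233.69_deg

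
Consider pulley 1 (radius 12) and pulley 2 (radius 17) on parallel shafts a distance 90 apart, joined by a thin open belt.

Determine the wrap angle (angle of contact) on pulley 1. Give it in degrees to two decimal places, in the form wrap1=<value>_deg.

open belt: β = asin((r2−r1)/C) = asin(5/90) = 3.1847°
wrap1 = π − 2β = 173.6305°
wrap2 = π + 2β = 186.3695°

wrap1=173.63_deg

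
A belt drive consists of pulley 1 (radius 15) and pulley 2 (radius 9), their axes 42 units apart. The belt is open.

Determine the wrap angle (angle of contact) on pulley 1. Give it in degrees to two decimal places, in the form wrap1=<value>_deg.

open belt: β = asin((r2−r1)/C) = asin(-6/42) = -8.2132°
wrap1 = π − 2β = 196.4264°
wrap2 = π + 2β = 163.5736°

wrap1=196.43_deg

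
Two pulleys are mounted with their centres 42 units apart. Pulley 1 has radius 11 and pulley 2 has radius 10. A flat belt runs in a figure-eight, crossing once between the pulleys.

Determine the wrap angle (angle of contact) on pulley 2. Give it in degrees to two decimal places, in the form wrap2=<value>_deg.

wrap2=240.00_deg

crossed belt: β = asin((r1+r2)/C) = asin(21/42) = 30.0000°
wrap1 = wrap2 = π + 2β = 240.0000°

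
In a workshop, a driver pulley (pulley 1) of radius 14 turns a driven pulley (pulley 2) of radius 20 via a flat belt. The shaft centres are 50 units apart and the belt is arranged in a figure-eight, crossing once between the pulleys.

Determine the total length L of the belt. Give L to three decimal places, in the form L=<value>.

L=230.983

crossed belt: β = asin((r1+r2)/C) = asin(34/50) = 42.8436°
wrap1 = wrap2 = π + 2β = 265.6873°
tangent length = C·cosβ = 36.6606
L = (r1+r2)·wrap + 2·C·cosβ = 34·4.6371 + 2·36.6606 = 230.9832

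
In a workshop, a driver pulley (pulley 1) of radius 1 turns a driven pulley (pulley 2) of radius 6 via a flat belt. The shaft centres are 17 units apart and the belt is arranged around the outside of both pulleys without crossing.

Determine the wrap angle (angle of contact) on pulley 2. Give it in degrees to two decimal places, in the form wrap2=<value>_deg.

open belt: β = asin((r2−r1)/C) = asin(5/17) = 17.1046°
wrap1 = π − 2β = 145.7907°
wrap2 = π + 2β = 214.2093°

wrap2=214.21_deg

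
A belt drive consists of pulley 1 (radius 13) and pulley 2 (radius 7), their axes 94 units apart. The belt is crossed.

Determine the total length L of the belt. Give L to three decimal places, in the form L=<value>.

L=255.103

crossed belt: β = asin((r1+r2)/C) = asin(20/94) = 12.2845°
wrap1 = wrap2 = π + 2β = 204.5690°
tangent length = C·cosβ = 91.8477
L = (r1+r2)·wrap + 2·C·cosβ = 20·3.5704 + 2·91.8477 = 255.1034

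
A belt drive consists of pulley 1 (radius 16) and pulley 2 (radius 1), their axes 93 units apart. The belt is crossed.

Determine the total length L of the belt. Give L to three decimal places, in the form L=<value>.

L=242.523

crossed belt: β = asin((r1+r2)/C) = asin(17/93) = 10.5326°
wrap1 = wrap2 = π + 2β = 201.0653°
tangent length = C·cosβ = 91.4330
L = (r1+r2)·wrap + 2·C·cosβ = 17·3.5093 + 2·91.4330 = 242.5233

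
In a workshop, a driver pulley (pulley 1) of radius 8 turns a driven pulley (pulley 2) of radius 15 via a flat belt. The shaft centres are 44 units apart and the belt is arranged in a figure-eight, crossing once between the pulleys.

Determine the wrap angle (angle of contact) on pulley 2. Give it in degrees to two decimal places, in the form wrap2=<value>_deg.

wrap2=243.03_deg

crossed belt: β = asin((r1+r2)/C) = asin(23/44) = 31.5154°
wrap1 = wrap2 = π + 2β = 243.0307°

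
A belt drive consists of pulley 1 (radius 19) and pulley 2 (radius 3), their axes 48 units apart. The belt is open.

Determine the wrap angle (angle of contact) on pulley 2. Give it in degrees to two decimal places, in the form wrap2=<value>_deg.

wrap2=141.06_deg

open belt: β = asin((r2−r1)/C) = asin(-16/48) = -19.4712°
wrap1 = π − 2β = 218.9424°
wrap2 = π + 2β = 141.0576°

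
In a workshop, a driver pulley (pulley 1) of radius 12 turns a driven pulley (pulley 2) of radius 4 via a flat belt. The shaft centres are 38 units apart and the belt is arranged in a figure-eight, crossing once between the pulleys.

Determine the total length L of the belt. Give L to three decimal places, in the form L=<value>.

L=133.108

crossed belt: β = asin((r1+r2)/C) = asin(16/38) = 24.9011°
wrap1 = wrap2 = π + 2β = 229.8021°
tangent length = C·cosβ = 34.4674
L = (r1+r2)·wrap + 2·C·cosβ = 16·4.0108 + 2·34.4674 = 133.1076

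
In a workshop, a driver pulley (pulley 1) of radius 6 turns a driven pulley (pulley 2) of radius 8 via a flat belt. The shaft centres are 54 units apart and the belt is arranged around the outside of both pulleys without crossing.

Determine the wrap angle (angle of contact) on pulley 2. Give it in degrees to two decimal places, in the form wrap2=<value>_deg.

open belt: β = asin((r2−r1)/C) = asin(2/54) = 2.1226°
wrap1 = π − 2β = 175.7549°
wrap2 = π + 2β = 184.2451°

wrap2=184.25_deg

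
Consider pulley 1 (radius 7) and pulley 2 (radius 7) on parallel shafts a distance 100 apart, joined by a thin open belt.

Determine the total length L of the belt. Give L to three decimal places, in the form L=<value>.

L=243.982

open belt: β = asin((r2−r1)/C) = asin(0/100) = 0.0000°
wrap1 = π − 2β = 180.0000°
wrap2 = π + 2β = 180.0000°
tangent length = C·cosβ = 100.0000
L = r1·wrap1 + r2·wrap2 + 2·C·cosβ = 7·3.1416 + 7·3.1416 + 2·100.0000 = 243.9823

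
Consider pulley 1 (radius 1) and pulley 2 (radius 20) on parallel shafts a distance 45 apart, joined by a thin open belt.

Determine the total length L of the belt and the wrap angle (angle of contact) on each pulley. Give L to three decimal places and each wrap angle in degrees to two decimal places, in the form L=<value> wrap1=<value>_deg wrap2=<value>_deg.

L=164.122 wrap1=130.05_deg wrap2=229.95_deg

open belt: β = asin((r2−r1)/C) = asin(19/45) = 24.9750°
wrap1 = π − 2β = 130.0501°
wrap2 = π + 2β = 229.9499°
tangent length = C·cosβ = 40.7922
L = r1·wrap1 + r2·wrap2 + 2·C·cosβ = 1·2.2698 + 20·4.0134 + 2·40.7922 = 164.1218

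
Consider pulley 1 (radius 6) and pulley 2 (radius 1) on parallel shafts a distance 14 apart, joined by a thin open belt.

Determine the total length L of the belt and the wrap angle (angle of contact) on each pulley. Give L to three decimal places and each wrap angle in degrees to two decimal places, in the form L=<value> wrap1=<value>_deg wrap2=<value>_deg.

L=51.797 wrap1=221.85_deg wrap2=138.15_deg

open belt: β = asin((r2−r1)/C) = asin(-5/14) = -20.9248°
wrap1 = π − 2β = 221.8497°
wrap2 = π + 2β = 138.1503°
tangent length = C·cosβ = 13.0767
L = r1·wrap1 + r2·wrap2 + 2·C·cosβ = 6·3.8720 + 1·2.4112 + 2·13.0767 = 51.7966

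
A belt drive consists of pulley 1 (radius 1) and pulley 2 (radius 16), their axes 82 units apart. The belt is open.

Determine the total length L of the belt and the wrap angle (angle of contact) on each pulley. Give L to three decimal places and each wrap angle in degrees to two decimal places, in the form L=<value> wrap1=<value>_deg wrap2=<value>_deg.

open belt: β = asin((r2−r1)/C) = asin(15/82) = 10.5403°
wrap1 = π − 2β = 158.9194°
wrap2 = π + 2β = 201.0806°
tangent length = C·cosβ = 80.6164
L = r1·wrap1 + r2·wrap2 + 2·C·cosβ = 1·2.7737 + 16·3.5095 + 2·80.6164 = 220.1587

L=220.159 wrap1=158.92_deg wrap2=201.08_deg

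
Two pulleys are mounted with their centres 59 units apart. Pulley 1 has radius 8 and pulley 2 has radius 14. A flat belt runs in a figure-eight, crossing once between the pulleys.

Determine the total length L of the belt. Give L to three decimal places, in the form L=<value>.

crossed belt: β = asin((r1+r2)/C) = asin(22/59) = 21.8934°
wrap1 = wrap2 = π + 2β = 223.7869°
tangent length = C·cosβ = 54.7449
L = (r1+r2)·wrap + 2·C·cosβ = 22·3.9058 + 2·54.7449 = 195.4177

L=195.418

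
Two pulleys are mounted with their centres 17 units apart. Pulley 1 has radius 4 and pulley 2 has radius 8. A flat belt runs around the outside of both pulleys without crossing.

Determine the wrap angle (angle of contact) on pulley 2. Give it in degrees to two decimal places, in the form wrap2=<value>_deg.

open belt: β = asin((r2−r1)/C) = asin(4/17) = 13.6090°
wrap1 = π − 2β = 152.7821°
wrap2 = π + 2β = 207.2179°

wrap2=207.22_deg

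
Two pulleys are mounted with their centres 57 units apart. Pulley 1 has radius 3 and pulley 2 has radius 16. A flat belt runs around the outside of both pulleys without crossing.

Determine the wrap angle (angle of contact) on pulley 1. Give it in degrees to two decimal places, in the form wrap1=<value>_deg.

open belt: β = asin((r2−r1)/C) = asin(13/57) = 13.1835°
wrap1 = π − 2β = 153.6330°
wrap2 = π + 2β = 206.3670°

wrap1=153.63_deg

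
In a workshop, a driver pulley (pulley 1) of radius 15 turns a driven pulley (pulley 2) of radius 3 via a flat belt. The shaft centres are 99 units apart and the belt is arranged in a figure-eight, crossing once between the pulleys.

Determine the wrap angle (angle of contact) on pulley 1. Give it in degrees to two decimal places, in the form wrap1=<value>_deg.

crossed belt: β = asin((r1+r2)/C) = asin(18/99) = 10.4757°
wrap1 = wrap2 = π + 2β = 200.9514°

wrap1=200.95_deg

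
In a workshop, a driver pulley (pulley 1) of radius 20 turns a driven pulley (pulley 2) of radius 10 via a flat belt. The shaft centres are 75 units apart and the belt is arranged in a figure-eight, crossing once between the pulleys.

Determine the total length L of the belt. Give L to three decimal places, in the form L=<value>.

L=256.416

crossed belt: β = asin((r1+r2)/C) = asin(30/75) = 23.5782°
wrap1 = wrap2 = π + 2β = 227.1564°
tangent length = C·cosβ = 68.7386
L = (r1+r2)·wrap + 2·C·cosβ = 30·3.9646 + 2·68.7386 = 256.4161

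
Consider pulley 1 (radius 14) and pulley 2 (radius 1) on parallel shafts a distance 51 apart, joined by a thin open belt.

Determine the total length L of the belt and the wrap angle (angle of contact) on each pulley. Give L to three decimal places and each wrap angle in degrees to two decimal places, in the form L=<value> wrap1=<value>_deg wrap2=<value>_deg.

open belt: β = asin((r2−r1)/C) = asin(-13/51) = -14.7678°
wrap1 = π − 2β = 209.5356°
wrap2 = π + 2β = 150.4644°
tangent length = C·cosβ = 49.3153
L = r1·wrap1 + r2·wrap2 + 2·C·cosβ = 14·3.6571 + 1·2.6261 + 2·49.3153 = 152.4559

L=152.456 wrap1=209.54_deg wrap2=150.46_deg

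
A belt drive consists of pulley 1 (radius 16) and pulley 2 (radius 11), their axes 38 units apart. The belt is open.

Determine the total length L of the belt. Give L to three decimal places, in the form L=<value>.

L=161.482

open belt: β = asin((r2−r1)/C) = asin(-5/38) = -7.5608°
wrap1 = π − 2β = 195.1217°
wrap2 = π + 2β = 164.8783°
tangent length = C·cosβ = 37.6696
L = r1·wrap1 + r2·wrap2 + 2·C·cosβ = 16·3.4055 + 11·2.8777 + 2·37.6696 = 161.4819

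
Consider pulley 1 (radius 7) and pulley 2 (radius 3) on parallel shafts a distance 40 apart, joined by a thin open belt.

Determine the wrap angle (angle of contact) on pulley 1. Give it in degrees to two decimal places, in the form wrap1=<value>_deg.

open belt: β = asin((r2−r1)/C) = asin(-4/40) = -5.7392°
wrap1 = π − 2β = 191.4783°
wrap2 = π + 2β = 168.5217°

wrap1=191.48_deg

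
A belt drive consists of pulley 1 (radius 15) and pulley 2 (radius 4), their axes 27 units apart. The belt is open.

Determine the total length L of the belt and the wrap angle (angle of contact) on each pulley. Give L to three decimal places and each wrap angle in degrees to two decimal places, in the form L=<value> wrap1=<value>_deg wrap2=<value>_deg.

open belt: β = asin((r2−r1)/C) = asin(-11/27) = -24.0421°
wrap1 = π − 2β = 228.0842°
wrap2 = π + 2β = 131.9158°
tangent length = C·cosβ = 24.6577
L = r1·wrap1 + r2·wrap2 + 2·C·cosβ = 15·3.9808 + 4·2.3024 + 2·24.6577 = 118.2371

L=118.237 wrap1=228.08_deg wrap2=131.92_deg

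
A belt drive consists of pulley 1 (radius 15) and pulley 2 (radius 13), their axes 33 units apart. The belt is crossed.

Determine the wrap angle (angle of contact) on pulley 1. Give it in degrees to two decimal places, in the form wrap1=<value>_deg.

crossed belt: β = asin((r1+r2)/C) = asin(28/33) = 58.0473°
wrap1 = wrap2 = π + 2β = 296.0945°

wrap1=296.09_deg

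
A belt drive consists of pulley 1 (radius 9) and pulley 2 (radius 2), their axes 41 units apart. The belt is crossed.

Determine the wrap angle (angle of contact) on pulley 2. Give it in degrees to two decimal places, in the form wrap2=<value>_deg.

crossed belt: β = asin((r1+r2)/C) = asin(11/41) = 15.5627°
wrap1 = wrap2 = π + 2β = 211.1254°

wrap2=211.13_deg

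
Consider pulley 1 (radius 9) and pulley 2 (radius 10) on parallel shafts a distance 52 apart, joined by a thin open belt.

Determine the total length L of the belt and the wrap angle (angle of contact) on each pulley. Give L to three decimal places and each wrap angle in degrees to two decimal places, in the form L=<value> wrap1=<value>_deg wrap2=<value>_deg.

open belt: β = asin((r2−r1)/C) = asin(1/52) = 1.1019°
wrap1 = π − 2β = 177.7962°
wrap2 = π + 2β = 182.2038°
tangent length = C·cosβ = 51.9904
L = r1·wrap1 + r2·wrap2 + 2·C·cosβ = 9·3.1031 + 10·3.1801 + 2·51.9904 = 163.7095

L=163.709 wrap1=177.80_deg wrap2=182.20_deg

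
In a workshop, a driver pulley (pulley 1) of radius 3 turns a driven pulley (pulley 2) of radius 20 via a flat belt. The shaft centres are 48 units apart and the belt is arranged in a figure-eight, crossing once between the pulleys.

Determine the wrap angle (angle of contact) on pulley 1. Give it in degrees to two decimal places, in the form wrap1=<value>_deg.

wrap1=237.26_deg

crossed belt: β = asin((r1+r2)/C) = asin(23/48) = 28.6310°
wrap1 = wrap2 = π + 2β = 237.2620°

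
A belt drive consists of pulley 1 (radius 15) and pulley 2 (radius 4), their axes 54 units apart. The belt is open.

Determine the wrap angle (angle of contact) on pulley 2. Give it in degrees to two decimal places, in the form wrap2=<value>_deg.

open belt: β = asin((r2−r1)/C) = asin(-11/54) = -11.7536°
wrap1 = π − 2β = 203.5073°
wrap2 = π + 2β = 156.4927°

wrap2=156.49_deg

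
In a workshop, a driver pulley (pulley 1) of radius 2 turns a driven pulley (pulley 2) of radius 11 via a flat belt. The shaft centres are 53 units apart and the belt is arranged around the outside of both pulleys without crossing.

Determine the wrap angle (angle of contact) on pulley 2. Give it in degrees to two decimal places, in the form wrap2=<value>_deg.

open belt: β = asin((r2−r1)/C) = asin(9/53) = 9.7768°
wrap1 = π − 2β = 160.4463°
wrap2 = π + 2β = 199.5537°

wrap2=199.55_deg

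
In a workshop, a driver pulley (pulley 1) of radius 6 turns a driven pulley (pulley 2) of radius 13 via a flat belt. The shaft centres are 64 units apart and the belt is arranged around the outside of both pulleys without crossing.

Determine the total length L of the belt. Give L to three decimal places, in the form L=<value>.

L=188.457

open belt: β = asin((r2−r1)/C) = asin(7/64) = 6.2793°
wrap1 = π − 2β = 167.4414°
wrap2 = π + 2β = 192.5586°
tangent length = C·cosβ = 63.6160
L = r1·wrap1 + r2·wrap2 + 2·C·cosβ = 6·2.9224 + 13·3.3608 + 2·63.6160 = 188.4567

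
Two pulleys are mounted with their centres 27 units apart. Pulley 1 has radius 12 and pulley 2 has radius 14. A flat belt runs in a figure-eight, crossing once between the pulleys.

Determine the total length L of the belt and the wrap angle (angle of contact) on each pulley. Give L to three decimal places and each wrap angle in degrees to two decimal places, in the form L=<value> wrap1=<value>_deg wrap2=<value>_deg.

L=163.726 wrap1=328.72_deg wrap2=328.72_deg

crossed belt: β = asin((r1+r2)/C) = asin(26/27) = 74.3575°
wrap1 = wrap2 = π + 2β = 328.7151°
tangent length = C·cosβ = 7.2801
L = (r1+r2)·wrap + 2·C·cosβ = 26·5.7372 + 2·7.2801 = 163.7264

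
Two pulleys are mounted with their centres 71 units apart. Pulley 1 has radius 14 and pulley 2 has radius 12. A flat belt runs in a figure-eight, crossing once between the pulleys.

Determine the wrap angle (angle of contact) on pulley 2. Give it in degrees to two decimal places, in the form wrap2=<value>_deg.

crossed belt: β = asin((r1+r2)/C) = asin(26/71) = 21.4813°
wrap1 = wrap2 = π + 2β = 222.9626°

wrap2=222.96_deg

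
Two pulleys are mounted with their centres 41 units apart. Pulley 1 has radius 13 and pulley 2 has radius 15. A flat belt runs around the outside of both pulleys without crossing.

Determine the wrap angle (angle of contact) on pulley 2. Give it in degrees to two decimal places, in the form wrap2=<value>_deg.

open belt: β = asin((r2−r1)/C) = asin(2/41) = 2.7960°
wrap1 = π − 2β = 174.4079°
wrap2 = π + 2β = 185.5921°

wrap2=185.59_deg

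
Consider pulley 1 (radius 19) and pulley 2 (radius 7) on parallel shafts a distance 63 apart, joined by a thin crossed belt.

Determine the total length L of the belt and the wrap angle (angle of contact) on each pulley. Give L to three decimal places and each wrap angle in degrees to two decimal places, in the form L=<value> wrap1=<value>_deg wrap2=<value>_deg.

crossed belt: β = asin((r1+r2)/C) = asin(26/63) = 24.3745°
wrap1 = wrap2 = π + 2β = 228.7489°
tangent length = C·cosβ = 57.3847
L = (r1+r2)·wrap + 2·C·cosβ = 26·3.9924 + 2·57.3847 = 218.5723

L=218.572 wrap1=228.75_deg wrap2=228.75_deg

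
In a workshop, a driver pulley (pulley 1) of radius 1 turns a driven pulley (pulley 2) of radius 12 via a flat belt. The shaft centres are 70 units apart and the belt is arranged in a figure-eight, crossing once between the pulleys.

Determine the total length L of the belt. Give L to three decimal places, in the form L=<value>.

crossed belt: β = asin((r1+r2)/C) = asin(13/70) = 10.7028°
wrap1 = wrap2 = π + 2β = 201.4056°
tangent length = C·cosβ = 68.7823
L = (r1+r2)·wrap + 2·C·cosβ = 13·3.5152 + 2·68.7823 = 183.2620

L=183.262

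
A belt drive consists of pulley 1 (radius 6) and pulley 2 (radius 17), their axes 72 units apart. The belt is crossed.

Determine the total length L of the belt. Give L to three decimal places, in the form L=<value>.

L=223.668

crossed belt: β = asin((r1+r2)/C) = asin(23/72) = 18.6293°
wrap1 = wrap2 = π + 2β = 217.2587°
tangent length = C·cosβ = 68.2276
L = (r1+r2)·wrap + 2·C·cosβ = 23·3.7919 + 2·68.2276 = 223.6683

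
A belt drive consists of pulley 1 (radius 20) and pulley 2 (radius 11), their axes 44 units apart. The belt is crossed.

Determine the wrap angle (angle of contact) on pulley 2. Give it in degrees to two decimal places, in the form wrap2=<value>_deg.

wrap2=269.59_deg

crossed belt: β = asin((r1+r2)/C) = asin(31/44) = 44.7928°
wrap1 = wrap2 = π + 2β = 269.5857°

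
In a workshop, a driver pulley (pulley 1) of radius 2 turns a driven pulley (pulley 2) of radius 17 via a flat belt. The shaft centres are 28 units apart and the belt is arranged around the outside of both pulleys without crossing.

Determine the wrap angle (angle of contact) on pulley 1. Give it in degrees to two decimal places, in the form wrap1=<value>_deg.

open belt: β = asin((r2−r1)/C) = asin(15/28) = 32.3924°
wrap1 = π − 2β = 115.2153°
wrap2 = π + 2β = 244.7847°

wrap1=115.22_deg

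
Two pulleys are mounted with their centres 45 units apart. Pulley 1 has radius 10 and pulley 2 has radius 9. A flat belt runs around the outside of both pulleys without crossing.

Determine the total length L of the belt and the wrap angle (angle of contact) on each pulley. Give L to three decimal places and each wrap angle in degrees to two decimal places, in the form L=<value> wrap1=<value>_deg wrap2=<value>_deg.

open belt: β = asin((r2−r1)/C) = asin(-1/45) = -1.2733°
wrap1 = π − 2β = 182.5467°
wrap2 = π + 2β = 177.4533°
tangent length = C·cosβ = 44.9889
L = r1·wrap1 + r2·wrap2 + 2·C·cosβ = 10·3.1860 + 9·3.0971 + 2·44.9889 = 149.7125

L=149.712 wrap1=182.55_deg wrap2=177.45_deg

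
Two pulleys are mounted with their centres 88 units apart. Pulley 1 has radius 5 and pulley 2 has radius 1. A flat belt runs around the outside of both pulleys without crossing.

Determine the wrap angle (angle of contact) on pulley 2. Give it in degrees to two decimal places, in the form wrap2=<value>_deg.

open belt: β = asin((r2−r1)/C) = asin(-4/88) = -2.6053°
wrap1 = π − 2β = 185.2105°
wrap2 = π + 2β = 174.7895°

wrap2=174.79_deg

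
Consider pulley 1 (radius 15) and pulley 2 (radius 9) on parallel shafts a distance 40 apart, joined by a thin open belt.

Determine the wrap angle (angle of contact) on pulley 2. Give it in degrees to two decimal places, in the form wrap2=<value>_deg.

open belt: β = asin((r2−r1)/C) = asin(-6/40) = -8.6269°
wrap1 = π − 2β = 197.2539°
wrap2 = π + 2β = 162.7461°

wrap2=162.75_deg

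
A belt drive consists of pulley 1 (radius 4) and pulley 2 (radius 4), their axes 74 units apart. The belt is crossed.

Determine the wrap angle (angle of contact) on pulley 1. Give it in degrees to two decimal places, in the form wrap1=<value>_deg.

wrap1=192.41_deg

crossed belt: β = asin((r1+r2)/C) = asin(8/74) = 6.2063°
wrap1 = wrap2 = π + 2β = 192.4125°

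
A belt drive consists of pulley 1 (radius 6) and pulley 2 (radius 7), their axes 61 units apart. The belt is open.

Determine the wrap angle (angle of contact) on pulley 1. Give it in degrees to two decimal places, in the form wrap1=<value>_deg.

open belt: β = asin((r2−r1)/C) = asin(1/61) = 0.9393°
wrap1 = π − 2β = 178.1214°
wrap2 = π + 2β = 181.8786°

wrap1=178.12_deg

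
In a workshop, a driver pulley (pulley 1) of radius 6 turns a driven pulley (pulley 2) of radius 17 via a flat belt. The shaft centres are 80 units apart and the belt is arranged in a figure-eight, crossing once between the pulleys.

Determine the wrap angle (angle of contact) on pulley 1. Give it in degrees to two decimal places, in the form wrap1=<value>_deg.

crossed belt: β = asin((r1+r2)/C) = asin(23/80) = 16.7083°
wrap1 = wrap2 = π + 2β = 213.4167°

wrap1=213.42_deg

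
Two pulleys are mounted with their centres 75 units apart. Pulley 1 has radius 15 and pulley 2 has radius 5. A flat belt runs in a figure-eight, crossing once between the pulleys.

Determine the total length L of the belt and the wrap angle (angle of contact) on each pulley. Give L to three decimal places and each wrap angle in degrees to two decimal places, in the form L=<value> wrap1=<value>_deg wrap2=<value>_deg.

crossed belt: β = asin((r1+r2)/C) = asin(20/75) = 15.4660°
wrap1 = wrap2 = π + 2β = 210.9320°
tangent length = C·cosβ = 72.2842
L = (r1+r2)·wrap + 2·C·cosβ = 20·3.6815 + 2·72.2842 = 218.1975

L=218.197 wrap1=210.93_deg wrap2=210.93_deg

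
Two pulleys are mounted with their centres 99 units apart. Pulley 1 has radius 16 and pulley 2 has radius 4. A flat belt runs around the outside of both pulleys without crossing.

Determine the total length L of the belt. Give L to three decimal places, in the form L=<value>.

open belt: β = asin((r2−r1)/C) = asin(-12/99) = -6.9621°
wrap1 = π − 2β = 193.9241°
wrap2 = π + 2β = 166.0759°
tangent length = C·cosβ = 98.2700
L = r1·wrap1 + r2·wrap2 + 2·C·cosβ = 16·3.3846 + 4·2.8986 + 2·98.2700 = 262.2882

L=262.288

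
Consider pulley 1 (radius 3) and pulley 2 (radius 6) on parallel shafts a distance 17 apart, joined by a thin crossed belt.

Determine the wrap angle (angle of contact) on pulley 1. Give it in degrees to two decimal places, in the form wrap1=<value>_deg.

wrap1=243.93_deg

crossed belt: β = asin((r1+r2)/C) = asin(9/17) = 31.9657°
wrap1 = wrap2 = π + 2β = 243.9314°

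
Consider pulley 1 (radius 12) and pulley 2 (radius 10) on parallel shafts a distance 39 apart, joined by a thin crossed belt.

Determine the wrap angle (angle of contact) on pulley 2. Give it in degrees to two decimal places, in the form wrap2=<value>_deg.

wrap2=248.68_deg

crossed belt: β = asin((r1+r2)/C) = asin(22/39) = 34.3400°
wrap1 = wrap2 = π + 2β = 248.6800°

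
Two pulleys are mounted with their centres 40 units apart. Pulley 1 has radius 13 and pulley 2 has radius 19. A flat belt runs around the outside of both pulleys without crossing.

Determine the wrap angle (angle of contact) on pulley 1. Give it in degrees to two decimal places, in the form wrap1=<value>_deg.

wrap1=162.75_deg

open belt: β = asin((r2−r1)/C) = asin(6/40) = 8.6269°
wrap1 = π − 2β = 162.7461°
wrap2 = π + 2β = 197.2539°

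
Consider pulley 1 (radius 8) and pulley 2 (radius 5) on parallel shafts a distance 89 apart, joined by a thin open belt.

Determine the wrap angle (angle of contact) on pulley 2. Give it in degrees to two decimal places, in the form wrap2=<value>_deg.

open belt: β = asin((r2−r1)/C) = asin(-3/89) = -1.9317°
wrap1 = π − 2β = 183.8634°
wrap2 = π + 2β = 176.1366°

wrap2=176.14_deg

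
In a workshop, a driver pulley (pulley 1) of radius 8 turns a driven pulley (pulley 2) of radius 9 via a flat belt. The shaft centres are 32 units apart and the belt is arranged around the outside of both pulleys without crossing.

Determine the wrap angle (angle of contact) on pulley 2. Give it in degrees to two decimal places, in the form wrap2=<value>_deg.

wrap2=183.58_deg

open belt: β = asin((r2−r1)/C) = asin(1/32) = 1.7908°
wrap1 = π − 2β = 176.4184°
wrap2 = π + 2β = 183.5816°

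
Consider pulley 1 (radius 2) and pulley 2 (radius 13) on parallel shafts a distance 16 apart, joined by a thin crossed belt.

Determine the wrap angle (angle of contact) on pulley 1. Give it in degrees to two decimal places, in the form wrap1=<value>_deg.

crossed belt: β = asin((r1+r2)/C) = asin(15/16) = 69.6359°
wrap1 = wrap2 = π + 2β = 319.2717°

wrap1=319.27_deg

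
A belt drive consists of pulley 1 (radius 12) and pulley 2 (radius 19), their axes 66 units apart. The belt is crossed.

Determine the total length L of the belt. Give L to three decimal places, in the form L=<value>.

crossed belt: β = asin((r1+r2)/C) = asin(31/66) = 28.0146°
wrap1 = wrap2 = π + 2β = 236.0293°
tangent length = C·cosβ = 58.2666
L = (r1+r2)·wrap + 2·C·cosβ = 31·4.1195 + 2·58.2666 = 244.2374

L=244.237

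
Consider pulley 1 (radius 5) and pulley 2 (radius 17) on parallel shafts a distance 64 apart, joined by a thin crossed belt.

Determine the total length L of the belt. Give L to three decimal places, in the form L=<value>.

crossed belt: β = asin((r1+r2)/C) = asin(22/64) = 20.1055°
wrap1 = wrap2 = π + 2β = 220.2110°
tangent length = C·cosβ = 60.0999
L = (r1+r2)·wrap + 2·C·cosβ = 22·3.8434 + 2·60.0999 = 204.7548

L=204.755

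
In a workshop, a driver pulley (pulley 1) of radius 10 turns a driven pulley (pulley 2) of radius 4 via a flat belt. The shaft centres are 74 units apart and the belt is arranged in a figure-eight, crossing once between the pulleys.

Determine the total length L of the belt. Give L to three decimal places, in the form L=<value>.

crossed belt: β = asin((r1+r2)/C) = asin(14/74) = 10.9055°
wrap1 = wrap2 = π + 2β = 201.8109°
tangent length = C·cosβ = 72.6636
L = (r1+r2)·wrap + 2·C·cosβ = 14·3.5223 + 2·72.6636 = 194.6389

L=194.639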